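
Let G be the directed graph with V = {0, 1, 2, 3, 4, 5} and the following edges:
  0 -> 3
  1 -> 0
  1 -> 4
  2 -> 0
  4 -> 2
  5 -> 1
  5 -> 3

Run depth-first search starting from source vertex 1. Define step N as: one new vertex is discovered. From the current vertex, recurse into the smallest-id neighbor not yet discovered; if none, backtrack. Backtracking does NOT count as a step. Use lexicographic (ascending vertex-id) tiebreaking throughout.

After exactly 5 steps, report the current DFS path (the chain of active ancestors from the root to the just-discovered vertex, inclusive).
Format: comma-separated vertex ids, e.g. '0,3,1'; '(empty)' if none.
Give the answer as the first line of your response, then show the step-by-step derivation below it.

1,4,2

step 1: discover 1; path=1; order=1
step 2: discover 0; path=1>0; order=1,0
step 3: discover 3; path=1>0>3; order=1,0,3
step 4: discover 4; path=1>4; order=1,0,3,4
step 5: discover 2; path=1>4>2; order=1,0,3,4,2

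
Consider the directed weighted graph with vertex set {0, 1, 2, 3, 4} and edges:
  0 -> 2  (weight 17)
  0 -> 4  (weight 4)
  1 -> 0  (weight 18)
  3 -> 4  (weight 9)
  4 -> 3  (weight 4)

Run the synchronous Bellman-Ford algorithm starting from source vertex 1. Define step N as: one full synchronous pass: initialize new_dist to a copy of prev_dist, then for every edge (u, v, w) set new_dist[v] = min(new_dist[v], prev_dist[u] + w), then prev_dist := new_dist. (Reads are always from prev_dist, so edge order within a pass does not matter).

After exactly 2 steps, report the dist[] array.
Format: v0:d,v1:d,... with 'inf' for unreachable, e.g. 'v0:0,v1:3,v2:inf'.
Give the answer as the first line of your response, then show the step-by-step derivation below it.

v0:18,v1:0,v2:35,v3:inf,v4:22

step 1: dist = v0:18,v1:0,v2:inf,v3:inf,v4:inf
step 2: dist = v0:18,v1:0,v2:35,v3:inf,v4:22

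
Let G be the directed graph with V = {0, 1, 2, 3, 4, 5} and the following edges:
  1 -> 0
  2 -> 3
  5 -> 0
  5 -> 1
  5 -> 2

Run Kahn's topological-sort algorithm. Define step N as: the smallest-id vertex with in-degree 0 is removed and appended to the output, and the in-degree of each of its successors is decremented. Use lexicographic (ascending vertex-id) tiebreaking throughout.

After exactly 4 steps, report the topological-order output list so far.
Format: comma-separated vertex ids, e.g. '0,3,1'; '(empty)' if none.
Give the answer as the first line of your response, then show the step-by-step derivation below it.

4,5,1,0

step 1: output 4; order=[4]; indeg=(2,1,1,1,0,0)
step 2: output 5; order=[4,5]; indeg=(1,0,0,1,0,0)
step 3: output 1; order=[4,5,1]; indeg=(0,0,0,1,0,0)
step 4: output 0; order=[4,5,1,0]; indeg=(0,0,0,1,0,0)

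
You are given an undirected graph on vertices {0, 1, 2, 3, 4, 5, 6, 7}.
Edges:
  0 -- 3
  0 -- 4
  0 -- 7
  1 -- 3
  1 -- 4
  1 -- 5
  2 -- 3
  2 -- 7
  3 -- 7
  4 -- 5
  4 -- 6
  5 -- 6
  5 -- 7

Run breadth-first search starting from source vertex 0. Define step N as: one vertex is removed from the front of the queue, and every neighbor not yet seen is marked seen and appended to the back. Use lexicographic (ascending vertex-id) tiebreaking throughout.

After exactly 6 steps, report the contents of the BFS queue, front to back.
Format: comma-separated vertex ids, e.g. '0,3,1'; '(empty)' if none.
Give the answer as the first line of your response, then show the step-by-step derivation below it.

5,6

step 1: dequeue 0; queue=[3,4,7]; order=0
step 2: dequeue 3; queue=[4,7,1,2]; order=0,3
step 3: dequeue 4; queue=[7,1,2,5,6]; order=0,3,4
step 4: dequeue 7; queue=[1,2,5,6]; order=0,3,4,7
step 5: dequeue 1; queue=[2,5,6]; order=0,3,4,7,1
step 6: dequeue 2; queue=[5,6]; order=0,3,4,7,1,2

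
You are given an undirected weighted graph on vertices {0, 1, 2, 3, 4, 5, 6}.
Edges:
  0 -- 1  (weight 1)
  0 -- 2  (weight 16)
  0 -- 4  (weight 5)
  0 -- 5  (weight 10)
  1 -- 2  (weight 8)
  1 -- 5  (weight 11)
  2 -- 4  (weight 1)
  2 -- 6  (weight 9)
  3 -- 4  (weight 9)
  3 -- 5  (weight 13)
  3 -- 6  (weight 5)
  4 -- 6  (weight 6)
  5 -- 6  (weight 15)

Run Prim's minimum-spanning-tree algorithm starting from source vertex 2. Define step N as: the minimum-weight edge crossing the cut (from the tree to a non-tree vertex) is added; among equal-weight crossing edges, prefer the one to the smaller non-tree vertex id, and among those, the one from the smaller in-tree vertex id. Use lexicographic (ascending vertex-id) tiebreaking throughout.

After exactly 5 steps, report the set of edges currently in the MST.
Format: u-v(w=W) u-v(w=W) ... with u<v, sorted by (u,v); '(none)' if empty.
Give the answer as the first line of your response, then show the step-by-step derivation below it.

0-1(w=1) 0-4(w=5) 2-4(w=1) 3-6(w=5) 4-6(w=6)

step 1: add edge 2-4 (w=1); MST = {2-4(w=1)}
step 2: add edge 0-4 (w=5); MST = {0-4(w=5) 2-4(w=1)}
step 3: add edge 0-1 (w=1); MST = {0-1(w=1) 0-4(w=5) 2-4(w=1)}
step 4: add edge 4-6 (w=6); MST = {0-1(w=1) 0-4(w=5) 2-4(w=1) 4-6(w=6)}
step 5: add edge 3-6 (w=5); MST = {0-1(w=1) 0-4(w=5) 2-4(w=1) 3-6(w=5) 4-6(w=6)}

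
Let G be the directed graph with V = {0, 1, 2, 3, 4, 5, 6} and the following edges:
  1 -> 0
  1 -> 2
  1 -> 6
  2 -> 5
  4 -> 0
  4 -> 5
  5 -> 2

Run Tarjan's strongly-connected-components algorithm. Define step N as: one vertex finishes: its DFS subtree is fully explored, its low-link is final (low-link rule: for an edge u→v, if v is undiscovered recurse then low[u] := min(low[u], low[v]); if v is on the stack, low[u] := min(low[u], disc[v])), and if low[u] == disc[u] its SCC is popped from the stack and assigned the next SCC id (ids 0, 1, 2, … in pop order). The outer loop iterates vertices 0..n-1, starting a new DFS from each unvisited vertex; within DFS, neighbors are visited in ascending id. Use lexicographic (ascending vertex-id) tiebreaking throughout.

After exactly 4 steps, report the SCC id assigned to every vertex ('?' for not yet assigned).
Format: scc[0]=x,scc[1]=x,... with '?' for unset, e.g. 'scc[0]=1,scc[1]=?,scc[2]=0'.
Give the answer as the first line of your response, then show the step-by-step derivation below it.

scc[0]=0,scc[1]=?,scc[2]=1,scc[3]=?,scc[4]=?,scc[5]=1,scc[6]=2

step 1: low=(low[0]=0,low[1]=?,low[2]=?,low[3]=?,low[4]=?,low[5]=?,low[6]=?); scc=(scc[0]=0,scc[1]=?,scc[2]=?,scc[3]=?,scc[4]=?,scc[5]=?,scc[6]=?)
step 2: low=(low[0]=0,low[1]=1,low[2]=2,low[3]=?,low[4]=?,low[5]=2,low[6]=?); scc=(scc[0]=0,scc[1]=?,scc[2]=?,scc[3]=?,scc[4]=?,scc[5]=?,scc[6]=?)
step 3: low=(low[0]=0,low[1]=1,low[2]=2,low[3]=?,low[4]=?,low[5]=2,low[6]=?); scc=(scc[0]=0,scc[1]=?,scc[2]=1,scc[3]=?,scc[4]=?,scc[5]=1,scc[6]=?)
step 4: low=(low[0]=0,low[1]=1,low[2]=2,low[3]=?,low[4]=?,low[5]=2,low[6]=4); scc=(scc[0]=0,scc[1]=?,scc[2]=1,scc[3]=?,scc[4]=?,scc[5]=1,scc[6]=2)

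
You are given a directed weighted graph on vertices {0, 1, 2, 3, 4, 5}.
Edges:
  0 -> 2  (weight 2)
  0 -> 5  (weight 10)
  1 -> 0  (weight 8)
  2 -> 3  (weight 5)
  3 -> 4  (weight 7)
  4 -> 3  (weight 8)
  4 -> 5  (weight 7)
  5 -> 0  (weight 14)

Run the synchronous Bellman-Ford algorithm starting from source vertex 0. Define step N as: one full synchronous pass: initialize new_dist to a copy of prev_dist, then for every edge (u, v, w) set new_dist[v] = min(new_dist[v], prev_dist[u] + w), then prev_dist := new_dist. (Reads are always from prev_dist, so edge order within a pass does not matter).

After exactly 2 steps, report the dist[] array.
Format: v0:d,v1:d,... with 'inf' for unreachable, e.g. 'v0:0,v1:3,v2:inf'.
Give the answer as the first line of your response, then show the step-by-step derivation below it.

v0:0,v1:inf,v2:2,v3:7,v4:inf,v5:10

step 1: dist = v0:0,v1:inf,v2:2,v3:inf,v4:inf,v5:10
step 2: dist = v0:0,v1:inf,v2:2,v3:7,v4:inf,v5:10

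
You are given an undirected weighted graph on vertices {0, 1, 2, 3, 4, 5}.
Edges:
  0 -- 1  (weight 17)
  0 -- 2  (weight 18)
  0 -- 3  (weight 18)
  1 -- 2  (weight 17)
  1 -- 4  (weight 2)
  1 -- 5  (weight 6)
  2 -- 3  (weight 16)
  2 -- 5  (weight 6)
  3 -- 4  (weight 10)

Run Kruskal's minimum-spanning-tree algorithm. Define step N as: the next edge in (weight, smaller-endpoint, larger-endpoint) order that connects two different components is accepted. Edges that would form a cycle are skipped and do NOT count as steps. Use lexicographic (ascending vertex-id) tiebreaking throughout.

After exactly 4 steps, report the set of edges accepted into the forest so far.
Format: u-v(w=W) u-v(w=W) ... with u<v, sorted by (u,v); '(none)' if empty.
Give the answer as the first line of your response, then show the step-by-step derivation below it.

1-4(w=2) 1-5(w=6) 2-5(w=6) 3-4(w=10)

step 1: add edge 1-4 (w=2); MST = {1-4(w=2)}
step 2: add edge 1-5 (w=6); MST = {1-4(w=2) 1-5(w=6)}
step 3: add edge 2-5 (w=6); MST = {1-4(w=2) 1-5(w=6) 2-5(w=6)}
step 4: add edge 3-4 (w=10); MST = {1-4(w=2) 1-5(w=6) 2-5(w=6) 3-4(w=10)}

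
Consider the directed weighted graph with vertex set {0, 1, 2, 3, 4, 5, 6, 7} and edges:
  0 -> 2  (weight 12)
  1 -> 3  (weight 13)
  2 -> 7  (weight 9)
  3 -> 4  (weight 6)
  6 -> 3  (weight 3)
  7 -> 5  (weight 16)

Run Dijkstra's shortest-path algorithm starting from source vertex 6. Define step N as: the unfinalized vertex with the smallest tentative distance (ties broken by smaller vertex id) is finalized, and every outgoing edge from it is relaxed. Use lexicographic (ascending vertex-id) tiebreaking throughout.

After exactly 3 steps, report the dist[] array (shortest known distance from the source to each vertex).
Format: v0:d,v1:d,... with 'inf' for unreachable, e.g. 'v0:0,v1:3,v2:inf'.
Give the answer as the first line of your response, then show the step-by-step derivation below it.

v0:inf,v1:inf,v2:inf,v3:3,v4:9,v5:inf,v6:0,v7:inf

step 1: dist = v0:inf,v1:inf,v2:inf,v3:3,v4:inf,v5:inf,v6:0,v7:inf
step 2: dist = v0:inf,v1:inf,v2:inf,v3:3,v4:9,v5:inf,v6:0,v7:inf
step 3: dist = v0:inf,v1:inf,v2:inf,v3:3,v4:9,v5:inf,v6:0,v7:inf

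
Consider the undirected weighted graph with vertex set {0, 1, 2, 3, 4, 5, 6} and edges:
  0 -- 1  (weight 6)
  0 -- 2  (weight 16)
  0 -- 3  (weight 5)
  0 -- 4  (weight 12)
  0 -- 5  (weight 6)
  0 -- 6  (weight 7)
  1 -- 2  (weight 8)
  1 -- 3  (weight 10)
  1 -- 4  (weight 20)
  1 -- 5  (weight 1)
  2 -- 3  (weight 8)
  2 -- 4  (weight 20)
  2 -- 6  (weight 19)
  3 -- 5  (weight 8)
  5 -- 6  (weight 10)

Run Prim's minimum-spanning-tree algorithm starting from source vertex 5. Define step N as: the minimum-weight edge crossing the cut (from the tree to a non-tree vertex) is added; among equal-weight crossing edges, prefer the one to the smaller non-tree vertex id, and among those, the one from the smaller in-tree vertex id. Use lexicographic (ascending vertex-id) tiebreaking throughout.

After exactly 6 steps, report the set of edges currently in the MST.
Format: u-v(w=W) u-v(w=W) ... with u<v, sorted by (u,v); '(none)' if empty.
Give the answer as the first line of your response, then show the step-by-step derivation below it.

0-1(w=6) 0-3(w=5) 0-4(w=12) 0-6(w=7) 1-2(w=8) 1-5(w=1)

step 1: add edge 1-5 (w=1); MST = {1-5(w=1)}
step 2: add edge 0-1 (w=6); MST = {0-1(w=6) 1-5(w=1)}
step 3: add edge 0-3 (w=5); MST = {0-1(w=6) 0-3(w=5) 1-5(w=1)}
step 4: add edge 0-6 (w=7); MST = {0-1(w=6) 0-3(w=5) 0-6(w=7) 1-5(w=1)}
step 5: add edge 1-2 (w=8); MST = {0-1(w=6) 0-3(w=5) 0-6(w=7) 1-2(w=8) 1-5(w=1)}
step 6: add edge 0-4 (w=12); MST = {0-1(w=6) 0-3(w=5) 0-4(w=12) 0-6(w=7) 1-2(w=8) 1-5(w=1)}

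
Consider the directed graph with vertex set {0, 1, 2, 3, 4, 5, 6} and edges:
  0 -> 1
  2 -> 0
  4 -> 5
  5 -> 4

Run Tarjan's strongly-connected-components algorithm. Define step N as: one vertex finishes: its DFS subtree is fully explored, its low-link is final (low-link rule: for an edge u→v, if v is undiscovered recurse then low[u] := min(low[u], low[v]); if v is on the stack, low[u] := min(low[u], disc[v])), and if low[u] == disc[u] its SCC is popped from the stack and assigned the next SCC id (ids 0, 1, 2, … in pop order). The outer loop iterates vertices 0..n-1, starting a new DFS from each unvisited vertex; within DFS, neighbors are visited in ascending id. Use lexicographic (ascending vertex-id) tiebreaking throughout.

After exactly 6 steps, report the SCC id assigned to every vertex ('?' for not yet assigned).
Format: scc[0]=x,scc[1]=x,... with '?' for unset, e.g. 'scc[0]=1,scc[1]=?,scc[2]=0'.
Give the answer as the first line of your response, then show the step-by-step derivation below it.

scc[0]=1,scc[1]=0,scc[2]=2,scc[3]=3,scc[4]=4,scc[5]=4,scc[6]=?

step 1: low=(low[0]=0,low[1]=1,low[2]=?,low[3]=?,low[4]=?,low[5]=?,low[6]=?); scc=(scc[0]=?,scc[1]=0,scc[2]=?,scc[3]=?,scc[4]=?,scc[5]=?,scc[6]=?)
step 2: low=(low[0]=0,low[1]=1,low[2]=?,low[3]=?,low[4]=?,low[5]=?,low[6]=?); scc=(scc[0]=1,scc[1]=0,scc[2]=?,scc[3]=?,scc[4]=?,scc[5]=?,scc[6]=?)
step 3: low=(low[0]=0,low[1]=1,low[2]=2,low[3]=?,low[4]=?,low[5]=?,low[6]=?); scc=(scc[0]=1,scc[1]=0,scc[2]=2,scc[3]=?,scc[4]=?,scc[5]=?,scc[6]=?)
step 4: low=(low[0]=0,low[1]=1,low[2]=2,low[3]=3,low[4]=?,low[5]=?,low[6]=?); scc=(scc[0]=1,scc[1]=0,scc[2]=2,scc[3]=3,scc[4]=?,scc[5]=?,scc[6]=?)
step 5: low=(low[0]=0,low[1]=1,low[2]=2,low[3]=3,low[4]=4,low[5]=4,low[6]=?); scc=(scc[0]=1,scc[1]=0,scc[2]=2,scc[3]=3,scc[4]=?,scc[5]=?,scc[6]=?)
step 6: low=(low[0]=0,low[1]=1,low[2]=2,low[3]=3,low[4]=4,low[5]=4,low[6]=?); scc=(scc[0]=1,scc[1]=0,scc[2]=2,scc[3]=3,scc[4]=4,scc[5]=4,scc[6]=?)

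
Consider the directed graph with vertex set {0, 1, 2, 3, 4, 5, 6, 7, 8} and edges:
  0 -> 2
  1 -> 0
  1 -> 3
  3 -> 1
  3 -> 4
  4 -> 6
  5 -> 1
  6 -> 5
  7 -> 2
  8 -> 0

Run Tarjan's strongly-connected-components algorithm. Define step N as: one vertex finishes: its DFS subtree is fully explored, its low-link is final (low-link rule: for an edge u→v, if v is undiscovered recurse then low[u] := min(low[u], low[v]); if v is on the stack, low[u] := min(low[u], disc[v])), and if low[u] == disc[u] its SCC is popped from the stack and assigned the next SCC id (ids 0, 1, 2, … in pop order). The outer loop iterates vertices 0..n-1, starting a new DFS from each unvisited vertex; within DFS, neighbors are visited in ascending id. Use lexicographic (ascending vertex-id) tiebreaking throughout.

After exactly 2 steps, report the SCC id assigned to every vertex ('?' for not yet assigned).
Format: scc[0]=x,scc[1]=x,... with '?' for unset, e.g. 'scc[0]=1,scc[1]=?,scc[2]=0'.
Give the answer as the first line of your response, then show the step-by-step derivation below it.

scc[0]=1,scc[1]=?,scc[2]=0,scc[3]=?,scc[4]=?,scc[5]=?,scc[6]=?,scc[7]=?,scc[8]=?

step 1: low=(low[0]=0,low[1]=?,low[2]=1,low[3]=?,low[4]=?,low[5]=?,low[6]=?,low[7]=?,low[8]=?); scc=(scc[0]=?,scc[1]=?,scc[2]=0,scc[3]=?,scc[4]=?,scc[5]=?,scc[6]=?,scc[7]=?,scc[8]=?)
step 2: low=(low[0]=0,low[1]=?,low[2]=1,low[3]=?,low[4]=?,low[5]=?,low[6]=?,low[7]=?,low[8]=?); scc=(scc[0]=1,scc[1]=?,scc[2]=0,scc[3]=?,scc[4]=?,scc[5]=?,scc[6]=?,scc[7]=?,scc[8]=?)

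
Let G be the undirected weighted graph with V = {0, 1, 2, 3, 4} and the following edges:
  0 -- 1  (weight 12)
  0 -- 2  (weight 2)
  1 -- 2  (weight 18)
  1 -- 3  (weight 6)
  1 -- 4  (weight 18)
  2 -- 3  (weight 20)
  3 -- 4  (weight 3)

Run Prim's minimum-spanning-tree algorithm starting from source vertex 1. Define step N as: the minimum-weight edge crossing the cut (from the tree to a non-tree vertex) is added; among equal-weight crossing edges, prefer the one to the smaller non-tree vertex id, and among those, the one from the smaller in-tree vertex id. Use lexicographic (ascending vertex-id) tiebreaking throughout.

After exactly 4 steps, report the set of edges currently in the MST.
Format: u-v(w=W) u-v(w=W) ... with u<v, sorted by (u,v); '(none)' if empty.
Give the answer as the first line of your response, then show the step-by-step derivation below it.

0-1(w=12) 0-2(w=2) 1-3(w=6) 3-4(w=3)

step 1: add edge 1-3 (w=6); MST = {1-3(w=6)}
step 2: add edge 3-4 (w=3); MST = {1-3(w=6) 3-4(w=3)}
step 3: add edge 0-1 (w=12); MST = {0-1(w=12) 1-3(w=6) 3-4(w=3)}
step 4: add edge 0-2 (w=2); MST = {0-1(w=12) 0-2(w=2) 1-3(w=6) 3-4(w=3)}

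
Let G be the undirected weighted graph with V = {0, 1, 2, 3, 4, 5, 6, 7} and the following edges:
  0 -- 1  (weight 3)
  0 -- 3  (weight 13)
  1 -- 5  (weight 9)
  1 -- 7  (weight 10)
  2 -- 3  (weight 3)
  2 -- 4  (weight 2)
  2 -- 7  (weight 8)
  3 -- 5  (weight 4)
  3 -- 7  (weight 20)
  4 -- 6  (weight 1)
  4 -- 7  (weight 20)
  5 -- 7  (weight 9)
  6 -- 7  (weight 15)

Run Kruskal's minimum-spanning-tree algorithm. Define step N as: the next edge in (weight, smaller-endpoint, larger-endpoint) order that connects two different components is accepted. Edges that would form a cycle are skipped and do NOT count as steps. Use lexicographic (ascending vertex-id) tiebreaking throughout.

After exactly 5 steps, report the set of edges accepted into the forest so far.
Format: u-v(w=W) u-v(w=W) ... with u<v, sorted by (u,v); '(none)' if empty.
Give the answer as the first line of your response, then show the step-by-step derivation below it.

0-1(w=3) 2-3(w=3) 2-4(w=2) 3-5(w=4) 4-6(w=1)

step 1: add edge 4-6 (w=1); MST = {4-6(w=1)}
step 2: add edge 2-4 (w=2); MST = {2-4(w=2) 4-6(w=1)}
step 3: add edge 0-1 (w=3); MST = {0-1(w=3) 2-4(w=2) 4-6(w=1)}
step 4: add edge 2-3 (w=3); MST = {0-1(w=3) 2-3(w=3) 2-4(w=2) 4-6(w=1)}
step 5: add edge 3-5 (w=4); MST = {0-1(w=3) 2-3(w=3) 2-4(w=2) 3-5(w=4) 4-6(w=1)}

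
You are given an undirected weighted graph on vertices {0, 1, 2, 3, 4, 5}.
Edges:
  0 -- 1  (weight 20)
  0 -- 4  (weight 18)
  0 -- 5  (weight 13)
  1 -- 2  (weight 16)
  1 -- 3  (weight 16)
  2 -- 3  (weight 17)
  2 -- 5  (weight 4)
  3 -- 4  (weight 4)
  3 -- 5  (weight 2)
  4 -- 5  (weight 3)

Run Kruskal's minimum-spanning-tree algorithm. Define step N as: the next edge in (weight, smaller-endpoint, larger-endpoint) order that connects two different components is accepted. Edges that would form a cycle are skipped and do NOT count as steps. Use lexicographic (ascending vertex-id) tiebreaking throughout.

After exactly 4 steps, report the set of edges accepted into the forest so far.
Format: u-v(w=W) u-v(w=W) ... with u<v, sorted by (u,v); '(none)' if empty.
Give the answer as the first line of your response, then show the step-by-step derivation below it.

0-5(w=13) 2-5(w=4) 3-5(w=2) 4-5(w=3)

step 1: add edge 3-5 (w=2); MST = {3-5(w=2)}
step 2: add edge 4-5 (w=3); MST = {3-5(w=2) 4-5(w=3)}
step 3: add edge 2-5 (w=4); MST = {2-5(w=4) 3-5(w=2) 4-5(w=3)}
step 4: add edge 0-5 (w=13); MST = {0-5(w=13) 2-5(w=4) 3-5(w=2) 4-5(w=3)}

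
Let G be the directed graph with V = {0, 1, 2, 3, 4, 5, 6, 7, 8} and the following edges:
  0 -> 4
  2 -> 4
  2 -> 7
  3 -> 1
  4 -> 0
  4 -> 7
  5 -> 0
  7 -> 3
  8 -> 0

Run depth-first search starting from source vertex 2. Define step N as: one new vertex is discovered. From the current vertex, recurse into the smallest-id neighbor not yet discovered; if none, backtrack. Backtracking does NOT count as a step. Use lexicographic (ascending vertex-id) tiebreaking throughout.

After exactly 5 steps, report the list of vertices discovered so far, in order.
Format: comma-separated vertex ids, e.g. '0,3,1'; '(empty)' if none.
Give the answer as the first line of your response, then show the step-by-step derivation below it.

2,4,0,7,3

step 1: discover 2; path=2; order=2
step 2: discover 4; path=2>4; order=2,4
step 3: discover 0; path=2>4>0; order=2,4,0
step 4: discover 7; path=2>4>7; order=2,4,0,7
step 5: discover 3; path=2>4>7>3; order=2,4,0,7,3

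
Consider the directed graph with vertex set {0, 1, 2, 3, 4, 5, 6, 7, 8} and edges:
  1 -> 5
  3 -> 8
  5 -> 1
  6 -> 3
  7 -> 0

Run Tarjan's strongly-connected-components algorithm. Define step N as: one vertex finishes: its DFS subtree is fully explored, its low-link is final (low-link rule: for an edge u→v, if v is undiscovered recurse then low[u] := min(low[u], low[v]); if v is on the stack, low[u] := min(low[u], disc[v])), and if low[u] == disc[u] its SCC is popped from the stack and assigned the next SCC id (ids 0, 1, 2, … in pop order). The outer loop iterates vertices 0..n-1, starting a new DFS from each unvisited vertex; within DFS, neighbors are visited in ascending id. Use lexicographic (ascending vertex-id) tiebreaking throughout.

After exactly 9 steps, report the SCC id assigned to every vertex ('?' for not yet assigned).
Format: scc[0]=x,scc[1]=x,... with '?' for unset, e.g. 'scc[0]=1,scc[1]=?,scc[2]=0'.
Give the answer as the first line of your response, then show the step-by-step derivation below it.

scc[0]=0,scc[1]=1,scc[2]=2,scc[3]=4,scc[4]=5,scc[5]=1,scc[6]=6,scc[7]=7,scc[8]=3

step 1: low=(low[0]=0,low[1]=?,low[2]=?,low[3]=?,low[4]=?,low[5]=?,low[6]=?,low[7]=?,low[8]=?); scc=(scc[0]=0,scc[1]=?,scc[2]=?,scc[3]=?,scc[4]=?,scc[5]=?,scc[6]=?,scc[7]=?,scc[8]=?)
step 2: low=(low[0]=0,low[1]=1,low[2]=?,low[3]=?,low[4]=?,low[5]=1,low[6]=?,low[7]=?,low[8]=?); scc=(scc[0]=0,scc[1]=?,scc[2]=?,scc[3]=?,scc[4]=?,scc[5]=?,scc[6]=?,scc[7]=?,scc[8]=?)
step 3: low=(low[0]=0,low[1]=1,low[2]=?,low[3]=?,low[4]=?,low[5]=1,low[6]=?,low[7]=?,low[8]=?); scc=(scc[0]=0,scc[1]=1,scc[2]=?,scc[3]=?,scc[4]=?,scc[5]=1,scc[6]=?,scc[7]=?,scc[8]=?)
step 4: low=(low[0]=0,low[1]=1,low[2]=3,low[3]=?,low[4]=?,low[5]=1,low[6]=?,low[7]=?,low[8]=?); scc=(scc[0]=0,scc[1]=1,scc[2]=2,scc[3]=?,scc[4]=?,scc[5]=1,scc[6]=?,scc[7]=?,scc[8]=?)
step 5: low=(low[0]=0,low[1]=1,low[2]=3,low[3]=4,low[4]=?,low[5]=1,low[6]=?,low[7]=?,low[8]=5); scc=(scc[0]=0,scc[1]=1,scc[2]=2,scc[3]=?,scc[4]=?,scc[5]=1,scc[6]=?,scc[7]=?,scc[8]=3)
step 6: low=(low[0]=0,low[1]=1,low[2]=3,low[3]=4,low[4]=?,low[5]=1,low[6]=?,low[7]=?,low[8]=5); scc=(scc[0]=0,scc[1]=1,scc[2]=2,scc[3]=4,scc[4]=?,scc[5]=1,scc[6]=?,scc[7]=?,scc[8]=3)
step 7: low=(low[0]=0,low[1]=1,low[2]=3,low[3]=4,low[4]=6,low[5]=1,low[6]=?,low[7]=?,low[8]=5); scc=(scc[0]=0,scc[1]=1,scc[2]=2,scc[3]=4,scc[4]=5,scc[5]=1,scc[6]=?,scc[7]=?,scc[8]=3)
step 8: low=(low[0]=0,low[1]=1,low[2]=3,low[3]=4,low[4]=6,low[5]=1,low[6]=7,low[7]=?,low[8]=5); scc=(scc[0]=0,scc[1]=1,scc[2]=2,scc[3]=4,scc[4]=5,scc[5]=1,scc[6]=6,scc[7]=?,scc[8]=3)
step 9: low=(low[0]=0,low[1]=1,low[2]=3,low[3]=4,low[4]=6,low[5]=1,low[6]=7,low[7]=8,low[8]=5); scc=(scc[0]=0,scc[1]=1,scc[2]=2,scc[3]=4,scc[4]=5,scc[5]=1,scc[6]=6,scc[7]=7,scc[8]=3)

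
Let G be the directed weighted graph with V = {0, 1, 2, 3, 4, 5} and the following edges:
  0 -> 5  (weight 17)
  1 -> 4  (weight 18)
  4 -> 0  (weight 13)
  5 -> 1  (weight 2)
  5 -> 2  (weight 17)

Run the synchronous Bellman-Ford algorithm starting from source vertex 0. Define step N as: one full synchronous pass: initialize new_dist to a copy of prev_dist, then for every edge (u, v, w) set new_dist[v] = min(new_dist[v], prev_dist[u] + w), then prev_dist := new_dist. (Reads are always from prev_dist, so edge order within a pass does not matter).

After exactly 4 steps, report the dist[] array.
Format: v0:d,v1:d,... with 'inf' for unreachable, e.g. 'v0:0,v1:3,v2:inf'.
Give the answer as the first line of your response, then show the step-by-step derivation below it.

v0:0,v1:19,v2:34,v3:inf,v4:37,v5:17

step 1: dist = v0:0,v1:inf,v2:inf,v3:inf,v4:inf,v5:17
step 2: dist = v0:0,v1:19,v2:34,v3:inf,v4:inf,v5:17
step 3: dist = v0:0,v1:19,v2:34,v3:inf,v4:37,v5:17
step 4: dist = v0:0,v1:19,v2:34,v3:inf,v4:37,v5:17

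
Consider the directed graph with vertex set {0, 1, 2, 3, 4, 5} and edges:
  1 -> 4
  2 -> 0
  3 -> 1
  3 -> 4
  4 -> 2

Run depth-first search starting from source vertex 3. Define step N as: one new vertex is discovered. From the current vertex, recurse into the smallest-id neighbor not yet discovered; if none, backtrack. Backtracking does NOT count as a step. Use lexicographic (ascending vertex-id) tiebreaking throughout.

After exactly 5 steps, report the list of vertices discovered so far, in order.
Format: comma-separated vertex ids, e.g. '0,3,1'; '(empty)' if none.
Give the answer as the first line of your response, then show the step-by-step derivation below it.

3,1,4,2,0

step 1: discover 3; path=3; order=3
step 2: discover 1; path=3>1; order=3,1
step 3: discover 4; path=3>1>4; order=3,1,4
step 4: discover 2; path=3>1>4>2; order=3,1,4,2
step 5: discover 0; path=3>1>4>2>0; order=3,1,4,2,0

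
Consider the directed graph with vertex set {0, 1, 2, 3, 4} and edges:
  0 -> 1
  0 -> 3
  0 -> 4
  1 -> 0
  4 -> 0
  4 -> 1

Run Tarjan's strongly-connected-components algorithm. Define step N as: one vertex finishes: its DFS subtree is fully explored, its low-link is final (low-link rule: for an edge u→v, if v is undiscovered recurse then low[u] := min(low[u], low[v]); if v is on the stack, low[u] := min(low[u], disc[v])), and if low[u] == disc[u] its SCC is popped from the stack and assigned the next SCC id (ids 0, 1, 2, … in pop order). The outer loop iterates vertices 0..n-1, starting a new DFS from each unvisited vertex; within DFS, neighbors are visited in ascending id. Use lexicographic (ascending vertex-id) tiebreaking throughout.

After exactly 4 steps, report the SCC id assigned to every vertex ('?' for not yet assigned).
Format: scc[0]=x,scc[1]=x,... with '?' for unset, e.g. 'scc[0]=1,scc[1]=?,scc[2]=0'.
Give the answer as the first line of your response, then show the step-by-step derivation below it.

scc[0]=1,scc[1]=1,scc[2]=?,scc[3]=0,scc[4]=1

step 1: low=(low[0]=0,low[1]=0,low[2]=?,low[3]=?,low[4]=?); scc=(scc[0]=?,scc[1]=?,scc[2]=?,scc[3]=?,scc[4]=?)
step 2: low=(low[0]=0,low[1]=0,low[2]=?,low[3]=2,low[4]=?); scc=(scc[0]=?,scc[1]=?,scc[2]=?,scc[3]=0,scc[4]=?)
step 3: low=(low[0]=0,low[1]=0,low[2]=?,low[3]=2,low[4]=0); scc=(scc[0]=?,scc[1]=?,scc[2]=?,scc[3]=0,scc[4]=?)
step 4: low=(low[0]=0,low[1]=0,low[2]=?,low[3]=2,low[4]=0); scc=(scc[0]=1,scc[1]=1,scc[2]=?,scc[3]=0,scc[4]=1)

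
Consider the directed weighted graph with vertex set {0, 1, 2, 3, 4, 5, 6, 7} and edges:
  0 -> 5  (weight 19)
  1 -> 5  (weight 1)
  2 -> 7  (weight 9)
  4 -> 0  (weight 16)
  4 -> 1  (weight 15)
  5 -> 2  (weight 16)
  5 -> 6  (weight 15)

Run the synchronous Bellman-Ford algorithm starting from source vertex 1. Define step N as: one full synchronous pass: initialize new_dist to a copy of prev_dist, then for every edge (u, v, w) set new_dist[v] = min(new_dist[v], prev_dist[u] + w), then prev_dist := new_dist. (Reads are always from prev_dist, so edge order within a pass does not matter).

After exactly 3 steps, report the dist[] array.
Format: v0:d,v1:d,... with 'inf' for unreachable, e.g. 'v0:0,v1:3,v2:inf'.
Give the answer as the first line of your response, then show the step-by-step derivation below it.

v0:inf,v1:0,v2:17,v3:inf,v4:inf,v5:1,v6:16,v7:26

step 1: dist = v0:inf,v1:0,v2:inf,v3:inf,v4:inf,v5:1,v6:inf,v7:inf
step 2: dist = v0:inf,v1:0,v2:17,v3:inf,v4:inf,v5:1,v6:16,v7:inf
step 3: dist = v0:inf,v1:0,v2:17,v3:inf,v4:inf,v5:1,v6:16,v7:26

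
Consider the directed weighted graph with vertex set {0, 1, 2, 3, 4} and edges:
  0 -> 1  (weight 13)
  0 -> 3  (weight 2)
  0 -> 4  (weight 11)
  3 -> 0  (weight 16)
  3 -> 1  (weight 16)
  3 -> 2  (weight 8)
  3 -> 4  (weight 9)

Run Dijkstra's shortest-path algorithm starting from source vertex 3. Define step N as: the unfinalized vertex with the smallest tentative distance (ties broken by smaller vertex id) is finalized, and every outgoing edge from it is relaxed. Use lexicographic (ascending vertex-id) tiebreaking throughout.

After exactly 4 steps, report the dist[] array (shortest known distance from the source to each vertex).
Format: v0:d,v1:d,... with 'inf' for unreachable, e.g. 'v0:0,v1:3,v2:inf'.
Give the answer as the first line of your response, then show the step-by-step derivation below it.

v0:16,v1:16,v2:8,v3:0,v4:9

step 1: dist = v0:16,v1:16,v2:8,v3:0,v4:9
step 2: dist = v0:16,v1:16,v2:8,v3:0,v4:9
step 3: dist = v0:16,v1:16,v2:8,v3:0,v4:9
step 4: dist = v0:16,v1:16,v2:8,v3:0,v4:9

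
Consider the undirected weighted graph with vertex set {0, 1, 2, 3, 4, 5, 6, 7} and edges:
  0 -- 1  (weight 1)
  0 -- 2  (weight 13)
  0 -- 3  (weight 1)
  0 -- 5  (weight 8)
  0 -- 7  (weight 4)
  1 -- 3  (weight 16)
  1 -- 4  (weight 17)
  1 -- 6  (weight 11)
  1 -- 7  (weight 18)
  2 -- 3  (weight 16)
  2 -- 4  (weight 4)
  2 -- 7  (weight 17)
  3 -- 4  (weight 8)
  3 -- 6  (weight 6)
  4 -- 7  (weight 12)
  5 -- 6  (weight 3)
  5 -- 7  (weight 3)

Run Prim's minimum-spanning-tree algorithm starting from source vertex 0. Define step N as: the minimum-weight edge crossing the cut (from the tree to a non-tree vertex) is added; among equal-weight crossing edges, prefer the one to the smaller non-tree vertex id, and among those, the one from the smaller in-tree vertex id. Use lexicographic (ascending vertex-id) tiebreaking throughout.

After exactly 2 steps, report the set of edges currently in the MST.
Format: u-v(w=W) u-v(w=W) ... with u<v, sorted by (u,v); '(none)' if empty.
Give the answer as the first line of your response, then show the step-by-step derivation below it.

0-1(w=1) 0-3(w=1)

step 1: add edge 0-1 (w=1); MST = {0-1(w=1)}
step 2: add edge 0-3 (w=1); MST = {0-1(w=1) 0-3(w=1)}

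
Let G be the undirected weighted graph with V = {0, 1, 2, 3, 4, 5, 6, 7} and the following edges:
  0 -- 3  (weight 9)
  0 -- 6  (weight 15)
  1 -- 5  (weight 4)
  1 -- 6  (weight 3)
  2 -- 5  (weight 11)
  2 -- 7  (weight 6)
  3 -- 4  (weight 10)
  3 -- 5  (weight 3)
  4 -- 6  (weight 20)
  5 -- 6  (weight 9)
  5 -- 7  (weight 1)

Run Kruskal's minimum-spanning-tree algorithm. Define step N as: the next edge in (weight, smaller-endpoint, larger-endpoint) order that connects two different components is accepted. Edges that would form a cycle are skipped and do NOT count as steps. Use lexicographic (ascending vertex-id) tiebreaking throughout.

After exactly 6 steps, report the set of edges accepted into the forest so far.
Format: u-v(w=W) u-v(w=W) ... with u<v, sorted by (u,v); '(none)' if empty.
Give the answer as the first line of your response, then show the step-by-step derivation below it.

0-3(w=9) 1-5(w=4) 1-6(w=3) 2-7(w=6) 3-5(w=3) 5-7(w=1)

step 1: add edge 5-7 (w=1); MST = {5-7(w=1)}
step 2: add edge 1-6 (w=3); MST = {1-6(w=3) 5-7(w=1)}
step 3: add edge 3-5 (w=3); MST = {1-6(w=3) 3-5(w=3) 5-7(w=1)}
step 4: add edge 1-5 (w=4); MST = {1-5(w=4) 1-6(w=3) 3-5(w=3) 5-7(w=1)}
step 5: add edge 2-7 (w=6); MST = {1-5(w=4) 1-6(w=3) 2-7(w=6) 3-5(w=3) 5-7(w=1)}
step 6: add edge 0-3 (w=9); MST = {0-3(w=9) 1-5(w=4) 1-6(w=3) 2-7(w=6) 3-5(w=3) 5-7(w=1)}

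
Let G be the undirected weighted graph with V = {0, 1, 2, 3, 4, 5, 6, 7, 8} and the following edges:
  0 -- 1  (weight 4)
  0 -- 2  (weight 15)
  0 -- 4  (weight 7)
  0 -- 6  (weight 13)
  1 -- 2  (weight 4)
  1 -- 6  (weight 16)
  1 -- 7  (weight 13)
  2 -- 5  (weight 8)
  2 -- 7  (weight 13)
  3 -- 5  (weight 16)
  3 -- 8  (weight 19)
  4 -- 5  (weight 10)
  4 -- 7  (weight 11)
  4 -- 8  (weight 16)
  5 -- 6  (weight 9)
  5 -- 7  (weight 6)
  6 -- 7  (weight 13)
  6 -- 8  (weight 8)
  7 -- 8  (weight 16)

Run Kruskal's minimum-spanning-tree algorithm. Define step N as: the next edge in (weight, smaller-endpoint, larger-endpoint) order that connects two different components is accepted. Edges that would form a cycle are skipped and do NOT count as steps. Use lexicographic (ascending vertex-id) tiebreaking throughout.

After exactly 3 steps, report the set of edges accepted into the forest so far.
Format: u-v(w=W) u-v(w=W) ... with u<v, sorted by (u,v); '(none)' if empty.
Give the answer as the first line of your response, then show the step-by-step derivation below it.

0-1(w=4) 1-2(w=4) 5-7(w=6)

step 1: add edge 0-1 (w=4); MST = {0-1(w=4)}
step 2: add edge 1-2 (w=4); MST = {0-1(w=4) 1-2(w=4)}
step 3: add edge 5-7 (w=6); MST = {0-1(w=4) 1-2(w=4) 5-7(w=6)}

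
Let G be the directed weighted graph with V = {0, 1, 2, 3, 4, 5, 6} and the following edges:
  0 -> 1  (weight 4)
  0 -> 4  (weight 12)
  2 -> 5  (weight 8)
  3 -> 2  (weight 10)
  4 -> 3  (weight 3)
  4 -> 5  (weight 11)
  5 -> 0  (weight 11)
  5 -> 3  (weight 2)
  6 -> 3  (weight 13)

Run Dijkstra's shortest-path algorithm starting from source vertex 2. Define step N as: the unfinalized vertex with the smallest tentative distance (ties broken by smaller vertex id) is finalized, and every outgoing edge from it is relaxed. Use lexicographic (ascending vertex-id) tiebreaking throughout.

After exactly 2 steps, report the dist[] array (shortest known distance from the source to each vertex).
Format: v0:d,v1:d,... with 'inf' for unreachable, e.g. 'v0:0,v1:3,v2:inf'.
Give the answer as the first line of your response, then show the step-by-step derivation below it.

v0:19,v1:inf,v2:0,v3:10,v4:inf,v5:8,v6:inf

step 1: dist = v0:inf,v1:inf,v2:0,v3:inf,v4:inf,v5:8,v6:inf
step 2: dist = v0:19,v1:inf,v2:0,v3:10,v4:inf,v5:8,v6:inf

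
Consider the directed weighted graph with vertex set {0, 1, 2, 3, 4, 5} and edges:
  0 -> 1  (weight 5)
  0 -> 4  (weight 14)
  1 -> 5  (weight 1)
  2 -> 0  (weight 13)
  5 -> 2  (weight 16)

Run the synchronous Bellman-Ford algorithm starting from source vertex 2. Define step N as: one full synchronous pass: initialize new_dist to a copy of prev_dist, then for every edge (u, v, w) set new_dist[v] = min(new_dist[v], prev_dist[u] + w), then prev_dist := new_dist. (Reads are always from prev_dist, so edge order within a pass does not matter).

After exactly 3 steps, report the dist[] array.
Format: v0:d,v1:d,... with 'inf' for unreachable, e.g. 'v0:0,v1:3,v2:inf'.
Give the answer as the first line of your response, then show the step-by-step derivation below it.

v0:13,v1:18,v2:0,v3:inf,v4:27,v5:19

step 1: dist = v0:13,v1:inf,v2:0,v3:inf,v4:inf,v5:inf
step 2: dist = v0:13,v1:18,v2:0,v3:inf,v4:27,v5:inf
step 3: dist = v0:13,v1:18,v2:0,v3:inf,v4:27,v5:19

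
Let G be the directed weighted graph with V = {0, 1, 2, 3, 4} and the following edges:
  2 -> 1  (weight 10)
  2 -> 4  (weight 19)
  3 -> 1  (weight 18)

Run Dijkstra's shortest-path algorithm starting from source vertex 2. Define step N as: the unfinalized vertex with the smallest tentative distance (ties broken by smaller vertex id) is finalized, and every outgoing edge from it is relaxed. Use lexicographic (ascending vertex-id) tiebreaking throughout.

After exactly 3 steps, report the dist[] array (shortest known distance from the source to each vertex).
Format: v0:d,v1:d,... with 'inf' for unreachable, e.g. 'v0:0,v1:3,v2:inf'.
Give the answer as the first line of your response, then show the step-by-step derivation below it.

v0:inf,v1:10,v2:0,v3:inf,v4:19

step 1: dist = v0:inf,v1:10,v2:0,v3:inf,v4:19
step 2: dist = v0:inf,v1:10,v2:0,v3:inf,v4:19
step 3: dist = v0:inf,v1:10,v2:0,v3:inf,v4:19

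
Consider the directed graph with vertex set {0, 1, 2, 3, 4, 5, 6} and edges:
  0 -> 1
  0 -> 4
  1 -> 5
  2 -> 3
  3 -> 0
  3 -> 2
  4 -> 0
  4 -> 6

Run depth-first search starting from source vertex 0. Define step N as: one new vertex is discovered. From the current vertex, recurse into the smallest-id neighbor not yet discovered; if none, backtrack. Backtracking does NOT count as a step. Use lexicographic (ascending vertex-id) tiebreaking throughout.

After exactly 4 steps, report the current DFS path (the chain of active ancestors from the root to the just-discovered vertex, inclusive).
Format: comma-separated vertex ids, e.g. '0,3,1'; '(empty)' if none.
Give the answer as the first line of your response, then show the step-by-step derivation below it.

0,4

step 1: discover 0; path=0; order=0
step 2: discover 1; path=0>1; order=0,1
step 3: discover 5; path=0>1>5; order=0,1,5
step 4: discover 4; path=0>4; order=0,1,5,4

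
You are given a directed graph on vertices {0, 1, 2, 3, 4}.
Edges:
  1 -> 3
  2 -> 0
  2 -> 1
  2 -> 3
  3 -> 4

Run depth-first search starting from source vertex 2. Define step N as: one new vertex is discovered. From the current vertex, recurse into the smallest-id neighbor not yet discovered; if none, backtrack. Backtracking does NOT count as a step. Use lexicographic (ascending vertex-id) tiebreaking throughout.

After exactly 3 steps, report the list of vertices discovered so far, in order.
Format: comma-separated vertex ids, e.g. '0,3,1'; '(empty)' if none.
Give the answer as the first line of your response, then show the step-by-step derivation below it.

2,0,1

step 1: discover 2; path=2; order=2
step 2: discover 0; path=2>0; order=2,0
step 3: discover 1; path=2>1; order=2,0,1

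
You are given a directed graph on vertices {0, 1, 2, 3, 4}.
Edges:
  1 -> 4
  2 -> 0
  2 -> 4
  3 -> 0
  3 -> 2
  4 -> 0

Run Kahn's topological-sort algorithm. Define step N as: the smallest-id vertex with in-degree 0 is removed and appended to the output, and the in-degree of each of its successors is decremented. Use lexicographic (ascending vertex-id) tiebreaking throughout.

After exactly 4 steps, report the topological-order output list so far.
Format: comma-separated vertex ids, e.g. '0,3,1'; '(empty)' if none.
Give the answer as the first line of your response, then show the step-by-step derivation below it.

1,3,2,4

step 1: output 1; order=[1]; indeg=(3,0,1,0,1)
step 2: output 3; order=[1,3]; indeg=(2,0,0,0,1)
step 3: output 2; order=[1,3,2]; indeg=(1,0,0,0,0)
step 4: output 4; order=[1,3,2,4]; indeg=(0,0,0,0,0)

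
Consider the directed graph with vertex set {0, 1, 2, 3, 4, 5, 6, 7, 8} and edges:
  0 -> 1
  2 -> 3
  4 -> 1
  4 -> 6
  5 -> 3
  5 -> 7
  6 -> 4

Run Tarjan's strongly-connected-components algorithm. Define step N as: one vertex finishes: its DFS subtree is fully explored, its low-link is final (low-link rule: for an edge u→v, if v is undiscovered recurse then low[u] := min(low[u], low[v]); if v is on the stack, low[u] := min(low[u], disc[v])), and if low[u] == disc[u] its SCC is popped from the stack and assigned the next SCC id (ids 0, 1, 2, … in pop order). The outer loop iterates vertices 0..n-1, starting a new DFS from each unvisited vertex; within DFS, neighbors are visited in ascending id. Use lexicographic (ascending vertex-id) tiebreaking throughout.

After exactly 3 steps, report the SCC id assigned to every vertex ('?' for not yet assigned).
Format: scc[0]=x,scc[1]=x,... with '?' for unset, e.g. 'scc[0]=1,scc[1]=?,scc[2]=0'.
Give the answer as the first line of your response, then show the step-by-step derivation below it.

scc[0]=1,scc[1]=0,scc[2]=?,scc[3]=2,scc[4]=?,scc[5]=?,scc[6]=?,scc[7]=?,scc[8]=?

step 1: low=(low[0]=0,low[1]=1,low[2]=?,low[3]=?,low[4]=?,low[5]=?,low[6]=?,low[7]=?,low[8]=?); scc=(scc[0]=?,scc[1]=0,scc[2]=?,scc[3]=?,scc[4]=?,scc[5]=?,scc[6]=?,scc[7]=?,scc[8]=?)
step 2: low=(low[0]=0,low[1]=1,low[2]=?,low[3]=?,low[4]=?,low[5]=?,low[6]=?,low[7]=?,low[8]=?); scc=(scc[0]=1,scc[1]=0,scc[2]=?,scc[3]=?,scc[4]=?,scc[5]=?,scc[6]=?,scc[7]=?,scc[8]=?)
step 3: low=(low[0]=0,low[1]=1,low[2]=2,low[3]=3,low[4]=?,low[5]=?,low[6]=?,low[7]=?,low[8]=?); scc=(scc[0]=1,scc[1]=0,scc[2]=?,scc[3]=2,scc[4]=?,scc[5]=?,scc[6]=?,scc[7]=?,scc[8]=?)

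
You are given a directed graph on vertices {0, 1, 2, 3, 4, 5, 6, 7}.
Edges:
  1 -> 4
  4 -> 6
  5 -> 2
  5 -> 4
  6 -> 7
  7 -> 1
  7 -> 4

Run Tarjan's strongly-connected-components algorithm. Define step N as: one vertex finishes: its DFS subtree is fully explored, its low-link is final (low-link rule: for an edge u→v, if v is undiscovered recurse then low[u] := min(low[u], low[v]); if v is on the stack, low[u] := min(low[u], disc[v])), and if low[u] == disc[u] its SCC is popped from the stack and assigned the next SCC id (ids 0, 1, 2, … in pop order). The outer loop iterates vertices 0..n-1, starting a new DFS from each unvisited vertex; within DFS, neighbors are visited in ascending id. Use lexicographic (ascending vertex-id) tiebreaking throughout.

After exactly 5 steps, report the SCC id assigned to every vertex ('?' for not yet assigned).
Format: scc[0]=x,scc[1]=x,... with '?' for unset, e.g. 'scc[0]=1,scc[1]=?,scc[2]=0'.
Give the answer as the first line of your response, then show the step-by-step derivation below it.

scc[0]=0,scc[1]=1,scc[2]=?,scc[3]=?,scc[4]=1,scc[5]=?,scc[6]=1,scc[7]=1

step 1: low=(low[0]=0,low[1]=?,low[2]=?,low[3]=?,low[4]=?,low[5]=?,low[6]=?,low[7]=?); scc=(scc[0]=0,scc[1]=?,scc[2]=?,scc[3]=?,scc[4]=?,scc[5]=?,scc[6]=?,scc[7]=?)
step 2: low=(low[0]=0,low[1]=1,low[2]=?,low[3]=?,low[4]=2,low[5]=?,low[6]=3,low[7]=1); scc=(scc[0]=0,scc[1]=?,scc[2]=?,scc[3]=?,scc[4]=?,scc[5]=?,scc[6]=?,scc[7]=?)
step 3: low=(low[0]=0,low[1]=1,low[2]=?,low[3]=?,low[4]=2,low[5]=?,low[6]=1,low[7]=1); scc=(scc[0]=0,scc[1]=?,scc[2]=?,scc[3]=?,scc[4]=?,scc[5]=?,scc[6]=?,scc[7]=?)
step 4: low=(low[0]=0,low[1]=1,low[2]=?,low[3]=?,low[4]=1,low[5]=?,low[6]=1,low[7]=1); scc=(scc[0]=0,scc[1]=?,scc[2]=?,scc[3]=?,scc[4]=?,scc[5]=?,scc[6]=?,scc[7]=?)
step 5: low=(low[0]=0,low[1]=1,low[2]=?,low[3]=?,low[4]=1,low[5]=?,low[6]=1,low[7]=1); scc=(scc[0]=0,scc[1]=1,scc[2]=?,scc[3]=?,scc[4]=1,scc[5]=?,scc[6]=1,scc[7]=1)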